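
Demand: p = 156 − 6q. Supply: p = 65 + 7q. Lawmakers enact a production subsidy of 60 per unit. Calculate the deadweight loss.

Competitive equilibrium: 156 − 6q = 65 + 7q → q* = 7, p* = 114.
The subsidy lowers effective supply by 60: p = 5 + 7q.
New quantity: 156 − 6q = 5 + 7q → q' = 11.6154.
Overproduction Δq = 11.6154 − 7 = 4.6154; wedge = subsidy = 60.
Deadweight loss = ½ × 4.6154 × 60 = 138.46.

138.46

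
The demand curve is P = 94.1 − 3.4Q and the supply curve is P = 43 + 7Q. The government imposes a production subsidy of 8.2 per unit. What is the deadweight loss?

3.23

Competitive equilibrium: 94.1 − 3.4Q = 43 + 7Q → Q* = 4.9135, P* = 77.3942.
The subsidy lowers effective supply by 8.2: P = 34.8 + 7Q.
New quantity: 94.1 − 3.4Q = 34.8 + 7Q → Q' = 5.7019.
Overproduction ΔQ = 5.7019 − 4.9135 = 0.7884; wedge = subsidy = 8.2.
Deadweight loss = ½ × 0.7884 × 8.2 = 3.23.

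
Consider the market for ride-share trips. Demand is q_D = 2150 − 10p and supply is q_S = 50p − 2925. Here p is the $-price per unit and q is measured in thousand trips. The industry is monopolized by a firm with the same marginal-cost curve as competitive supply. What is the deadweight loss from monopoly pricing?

$21084.93 thousand

In inverse form: demand p = 215 − 0.1q, supply p = 58.5 + 0.02q.
Competitive equilibrium: 215 − 0.1q = 58.5 + 0.02q → q* = 1304.16667, p* = 84.58333.
Marginal revenue: MR = 215 − 0.2q. Set MR = MC: 215 − 0.2q = 58.5 + 0.02q → q_m = 711.36364.
Price p_m = 215 − 0.1·711.36364 = 143.86364; MC(q_m) = 58.5 + 0.02·711.36364 = 72.72727.
Competitive q* = 1304.16667, so Δq = 592.80303; wedge = 143.86364 − 72.72727 = 71.13637.
Welfare loss = ½ × 592.80303 × 71.13637 = $21084.93 thousand.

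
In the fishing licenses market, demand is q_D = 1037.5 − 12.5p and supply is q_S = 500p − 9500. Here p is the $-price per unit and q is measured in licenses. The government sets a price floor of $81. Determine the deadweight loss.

In inverse form: demand p = 83 − 0.08q, supply p = 19 + 0.002q.
Competitive equilibrium: 83 − 0.08q = 19 + 0.002q → q* = 780.4878, p* = 20.561.
At the floor p = 81, quantity demanded = (83 − 81)/0.08 = 25.
Sellers' marginal cost at q' = 25: 19 + 0.002·25 = 19.05.
Δq = 780.4878 − 25 = 755.4878; wedge = 81 − 19.05 = 61.95.
Welfare loss = ½ × 755.4878 × 61.95 = $23401.23.

$23401.23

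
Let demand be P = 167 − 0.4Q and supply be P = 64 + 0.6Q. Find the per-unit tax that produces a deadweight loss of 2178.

66

Competitive equilibrium: 167 − 0.4Q = 64 + 0.6Q → Q* = 103, P* = 125.8.
A tax t gives ΔQ = t/1 and wedge t, so DWL = t²/2.
t²/2 = 2178 → t² = 4356 → t = 66.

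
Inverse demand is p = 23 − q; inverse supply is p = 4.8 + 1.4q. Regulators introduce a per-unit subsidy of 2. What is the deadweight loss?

0.83

Competitive equilibrium: 23 − q = 4.8 + 1.4q → q* = 7.5833, p* = 15.4167.
The subsidy lowers effective supply by 2: p = 2.8 + 1.4q.
New quantity: 23 − q = 2.8 + 1.4q → q' = 8.4167.
Overproduction Δq = 8.4167 − 7.5833 = 0.8334; wedge = subsidy = 2.
Deadweight loss = ½ × 0.8334 × 2 = 0.83.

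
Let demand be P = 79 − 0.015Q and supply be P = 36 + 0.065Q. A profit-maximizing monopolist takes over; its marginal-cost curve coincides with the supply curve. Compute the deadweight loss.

288.11

Competitive equilibrium: 79 − 0.015Q = 36 + 0.065Q → Q* = 537.5, P* = 70.9375.
Marginal revenue: MR = 79 − 0.03Q. Set MR = MC: 79 − 0.03Q = 36 + 0.065Q → Q_m = 452.63158.
Price P_m = 79 − 0.015·452.63158 = 72.21053; MC(Q_m) = 36 + 0.065·452.63158 = 65.42105.
Competitive Q* = 537.5, so ΔQ = 84.86842; wedge = 72.21053 − 65.42105 = 6.78948.
Deadweight loss = ½ × 84.86842 × 6.78948 = 288.11.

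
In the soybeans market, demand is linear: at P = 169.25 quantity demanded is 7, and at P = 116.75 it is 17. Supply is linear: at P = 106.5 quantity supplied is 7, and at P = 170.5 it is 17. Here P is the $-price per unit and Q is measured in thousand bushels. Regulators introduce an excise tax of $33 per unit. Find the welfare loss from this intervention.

$46.74 thousand

Demand slope = (116.75 − 169.25)/(17 − 7) = −5.25, so P = 206 − 5.25Q.
Supply slope = (170.5 − 106.5)/(17 − 7) = 6.4, so P = 61.7 + 6.4Q.
Competitive equilibrium: 206 − 5.25Q = 61.7 + 6.4Q → Q* = 12.3863, P* = 140.9721.
With the tax, the buyer price exceeds the seller price by 33: (206 − 5.25Q) − (61.7 + 6.4Q) = 33 → Q' = 9.5536.
ΔQ = 12.3863 − 9.5536 = 2.8327; the wedge equals the tax, 33.
Welfare loss = ½ × 2.8327 × 33 = $46.74 thousand.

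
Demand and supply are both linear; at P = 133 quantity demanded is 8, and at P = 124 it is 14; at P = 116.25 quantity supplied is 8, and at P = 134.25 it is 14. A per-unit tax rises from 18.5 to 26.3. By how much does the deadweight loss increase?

38.83

Demand slope = (124 − 133)/(14 − 8) = −1.5, so P = 145 − 1.5Q.
Supply slope = (134.25 − 116.25)/(14 − 8) = 3, so P = 92.25 + 3Q.
Competitive equilibrium: 145 − 1.5Q = 92.25 + 3Q → Q* = 11.7222, P* = 127.4167.
For a per-unit tax t: ΔQ = t/4.5, so DWL = ½·t·(t/4.5) = t²/9.
At t = 18.5: DWL = 38.028. At t = 26.3: DWL = 76.854.
Increase = 76.854 − 38.028 = 38.83.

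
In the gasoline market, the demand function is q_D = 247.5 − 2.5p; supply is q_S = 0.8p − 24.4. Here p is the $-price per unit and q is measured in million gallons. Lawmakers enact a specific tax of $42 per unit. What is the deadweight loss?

$534.55 million

In inverse form: demand p = 99 − 0.4q, supply p = 30.5 + 1.25q.
Competitive equilibrium: 99 − 0.4q = 30.5 + 1.25q → q* = 41.5152, p* = 82.3939.
With the tax, the buyer price exceeds the seller price by 42: (99 − 0.4q) − (30.5 + 1.25q) = 42 → q' = 16.0606.
Δq = 41.5152 − 16.0606 = 25.4546; the wedge equals the tax, 42.
Deadweight loss = ½ × 25.4546 × 42 = $534.55 million.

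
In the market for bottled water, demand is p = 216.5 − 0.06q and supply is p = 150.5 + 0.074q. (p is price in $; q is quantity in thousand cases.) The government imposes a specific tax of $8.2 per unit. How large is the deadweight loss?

$250.90 thousand

Competitive equilibrium: 216.5 − 0.06q = 150.5 + 0.074q → q* = 492.5373, p* = 186.9478.
With the tax, the buyer price exceeds the seller price by 8.2: (216.5 − 0.06q) − (150.5 + 0.074q) = 8.2 → q' = 431.3433.
Δq = 492.5373 − 431.3433 = 61.194; the wedge equals the tax, 8.2.
DWL = ½ × 61.194 × 8.2 = $250.90 thousand.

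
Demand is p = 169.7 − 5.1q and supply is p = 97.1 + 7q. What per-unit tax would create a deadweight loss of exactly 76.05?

Competitive equilibrium: 169.7 − 5.1q = 97.1 + 7q → q* = 6, p* = 139.1.
A tax t gives Δq = t/12.1 and wedge t, so DWL = t²/24.2.
t²/24.2 = 76.05 → t² = 1840.41 → t = 42.9.

42.9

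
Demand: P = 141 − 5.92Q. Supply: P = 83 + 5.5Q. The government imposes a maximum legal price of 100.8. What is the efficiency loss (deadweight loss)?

Competitive equilibrium: 141 − 5.92Q = 83 + 5.5Q → Q* = 5.0788, P* = 110.9335.
At the ceiling P = 100.8, quantity supplied = (100.8 − 83)/5.5 = 3.2364.
Willingness to pay at Q' = 3.2364: 141 − 5.92·3.2364 = 121.8405.
ΔQ = 5.0788 − 3.2364 = 1.8424; wedge = 121.8405 − 100.8 = 21.0405.
DWL = ½ × 1.8424 × 21.0405 = 19.38.

19.38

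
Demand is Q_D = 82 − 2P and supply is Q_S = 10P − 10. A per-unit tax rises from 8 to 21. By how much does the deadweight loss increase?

In inverse form: demand P = 41 − 0.5Q, supply P = 1 + 0.1Q.
Competitive equilibrium: 41 − 0.5Q = 1 + 0.1Q → Q* = 66.6667, P* = 7.6667.
For a per-unit tax t: ΔQ = t/0.6, so DWL = ½·t·(t/0.6) = t²/1.2.
At t = 8: DWL = 53.333. At t = 21: DWL = 367.5.
Increase = 367.5 − 53.333 = 314.17.

314.17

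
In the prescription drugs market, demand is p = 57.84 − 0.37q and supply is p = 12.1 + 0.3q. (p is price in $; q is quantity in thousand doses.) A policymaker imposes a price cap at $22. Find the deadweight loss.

$416.70 thousand

Competitive equilibrium: 57.84 − 0.37q = 12.1 + 0.3q → q* = 68.2687, p* = 32.5806.
At the ceiling p = 22, quantity supplied = (22 − 12.1)/0.3 = 33.
Willingness to pay at q' = 33: 57.84 − 0.37·33 = 45.63.
Δq = 68.2687 − 33 = 35.2687; wedge = 45.63 − 22 = 23.63.
Deadweight loss = ½ × 35.2687 × 23.63 = $416.70 thousand.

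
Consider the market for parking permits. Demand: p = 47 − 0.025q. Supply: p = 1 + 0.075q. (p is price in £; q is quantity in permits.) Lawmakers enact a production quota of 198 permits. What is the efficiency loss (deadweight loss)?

£3432.20

Competitive equilibrium: 47 − 0.025q = 1 + 0.075q → q* = 460, p* = 35.5.
At q = 198: demand price = 47 − 0.025·198 = 42.05; supply price = 1 + 0.075·198 = 15.85.
Δq = 460 − 198 = 262; wedge = 42.05 − 15.85 = 26.2.
The triangle = ½ × 262 × 26.2 = £3432.20.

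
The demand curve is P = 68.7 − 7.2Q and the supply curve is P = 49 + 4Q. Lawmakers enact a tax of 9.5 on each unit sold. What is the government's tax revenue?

Competitive equilibrium: 68.7 − 7.2Q = 49 + 4Q → Q* = 1.7589, P* = 56.0357.
With the tax, the buyer price exceeds the seller price by 9.5: (68.7 − 7.2Q) − (49 + 4Q) = 9.5 → Q' = 0.9107.
Tax revenue = 9.5 × 0.9107 = 8.65.

8.65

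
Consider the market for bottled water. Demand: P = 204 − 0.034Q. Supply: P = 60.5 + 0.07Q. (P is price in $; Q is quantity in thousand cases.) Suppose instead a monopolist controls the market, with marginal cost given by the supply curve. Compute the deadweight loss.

Competitive equilibrium: 204 − 0.034Q = 60.5 + 0.07Q → Q* = 1379.807692, P* = 157.086538.
Marginal revenue: MR = 204 − 0.068Q. Set MR = MC: 204 − 0.068Q = 60.5 + 0.07Q → Q_m = 1039.855072.
Price P_m = 204 − 0.034·1039.855072 = 168.644928; MC(Q_m) = 60.5 + 0.07·1039.855072 = 133.289855.
Competitive Q* = 1379.807692, so ΔQ = 339.95262; wedge = 168.644928 − 133.289855 = 35.355073.
Welfare loss = ½ × 339.95262 × 35.355073 = $6009.52 thousand.

$6009.52 thousand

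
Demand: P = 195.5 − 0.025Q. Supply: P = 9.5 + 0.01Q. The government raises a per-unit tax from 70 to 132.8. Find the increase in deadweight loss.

181940.57

Competitive equilibrium: 195.5 − 0.025Q = 9.5 + 0.01Q → Q* = 5314.2857, P* = 62.6429.
For a per-unit tax t: ΔQ = t/0.035, so DWL = ½·t·(t/0.035) = t²/0.07.
At t = 70: DWL = 70000. At t = 132.8: DWL = 251940.571.
Increase = 251940.571 − 70000 = 181940.57.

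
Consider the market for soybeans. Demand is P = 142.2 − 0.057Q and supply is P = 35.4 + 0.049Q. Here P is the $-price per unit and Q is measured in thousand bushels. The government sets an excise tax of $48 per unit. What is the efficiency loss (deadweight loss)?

$10867.92 thousand

Competitive equilibrium: 142.2 − 0.057Q = 35.4 + 0.049Q → Q* = 1007.5472, P* = 84.7698.
With the tax, the buyer price exceeds the seller price by 48: (142.2 − 0.057Q) − (35.4 + 0.049Q) = 48 → Q' = 554.717.
ΔQ = 1007.5472 − 554.717 = 452.8302; the wedge equals the tax, 48.
DWL = ½ × 452.8302 × 48 = $10867.92 thousand.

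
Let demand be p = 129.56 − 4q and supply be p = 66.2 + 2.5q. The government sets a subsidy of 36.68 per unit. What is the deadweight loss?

103.49

Competitive equilibrium: 129.56 − 4q = 66.2 + 2.5q → q* = 9.7477, p* = 90.5692.
The subsidy lowers effective supply by 36.68: p = 29.52 + 2.5q.
New quantity: 129.56 − 4q = 29.52 + 2.5q → q' = 15.3908.
Overproduction Δq = 15.3908 − 9.7477 = 5.6431; wedge = subsidy = 36.68.
DWL = ½ × 5.6431 × 36.68 = 103.49.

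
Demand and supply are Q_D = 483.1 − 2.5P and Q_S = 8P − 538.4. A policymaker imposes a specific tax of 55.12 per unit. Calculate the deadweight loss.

In inverse form: demand P = 193.24 − 0.4Q, supply P = 67.3 + 0.125Q.
Competitive equilibrium: 193.24 − 0.4Q = 67.3 + 0.125Q → Q* = 239.8857, P* = 97.2857.
With the tax, the buyer price exceeds the seller price by 55.12: (193.24 − 0.4Q) − (67.3 + 0.125Q) = 55.12 → Q' = 134.8952.
ΔQ = 239.8857 − 134.8952 = 104.9905; the wedge equals the tax, 55.12.
The triangle = ½ × 104.9905 × 55.12 = 2893.54.

2893.54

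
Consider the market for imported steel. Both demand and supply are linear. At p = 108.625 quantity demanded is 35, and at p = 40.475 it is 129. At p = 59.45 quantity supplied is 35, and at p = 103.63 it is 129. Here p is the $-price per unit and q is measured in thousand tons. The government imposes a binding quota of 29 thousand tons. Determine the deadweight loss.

$1328.35 thousand

Demand slope = (40.475 − 108.625)/(129 − 35) = −0.725, so p = 134 − 0.725q.
Supply slope = (103.63 − 59.45)/(129 − 35) = 0.47, so p = 43 + 0.47q.
Competitive equilibrium: 134 − 0.725q = 43 + 0.47q → q* = 76.1506, p* = 78.7908.
At q = 29: demand price = 134 − 0.725·29 = 112.975; supply price = 43 + 0.47·29 = 56.63.
Δq = 76.1506 − 29 = 47.1506; wedge = 112.975 − 56.63 = 56.345.
Deadweight loss = ½ × 47.1506 × 56.345 = $1328.35 thousand.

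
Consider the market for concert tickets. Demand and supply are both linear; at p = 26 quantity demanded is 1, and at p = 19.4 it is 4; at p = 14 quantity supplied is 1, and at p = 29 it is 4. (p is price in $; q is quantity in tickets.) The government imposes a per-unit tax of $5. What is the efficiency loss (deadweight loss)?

$1.74

Demand slope = (19.4 − 26)/(4 − 1) = −2.2, so p = 28.2 − 2.2q.
Supply slope = (29 − 14)/(4 − 1) = 5, so p = 9 + 5q.
Competitive equilibrium: 28.2 − 2.2q = 9 + 5q → q* = 2.6667, p* = 22.3333.
With the tax, the buyer price exceeds the seller price by 5: (28.2 − 2.2q) − (9 + 5q) = 5 → q' = 1.9722.
Δq = 2.6667 − 1.9722 = 0.6945; the wedge equals the tax, 5.
Deadweight loss = ½ × 0.6945 × 5 = $1.74.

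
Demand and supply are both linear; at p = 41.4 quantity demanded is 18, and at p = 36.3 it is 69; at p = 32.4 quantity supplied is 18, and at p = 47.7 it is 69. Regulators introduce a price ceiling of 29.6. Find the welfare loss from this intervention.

Demand slope = (36.3 − 41.4)/(69 − 18) = −0.1, so p = 43.2 − 0.1q.
Supply slope = (47.7 − 32.4)/(69 − 18) = 0.3, so p = 27 + 0.3q.
Competitive equilibrium: 43.2 − 0.1q = 27 + 0.3q → q* = 40.5, p* = 39.15.
At the ceiling p = 29.6, quantity supplied = (29.6 − 27)/0.3 = 8.6667.
Willingness to pay at q' = 8.6667: 43.2 − 0.1·8.6667 = 42.3333.
Δq = 40.5 − 8.6667 = 31.8333; wedge = 42.3333 − 29.6 = 12.7333.
Welfare loss = ½ × 31.8333 × 12.7333 = 202.67.

202.67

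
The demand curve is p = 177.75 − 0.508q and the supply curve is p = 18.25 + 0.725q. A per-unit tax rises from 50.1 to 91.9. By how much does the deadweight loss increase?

2406.97

Competitive equilibrium: 177.75 − 0.508q = 18.25 + 0.725q → q* = 129.3593, p* = 112.0355.
For a per-unit tax t: Δq = t/1.233, so DWL = ½·t·(t/1.233) = t²/2.466.
At t = 50.1: DWL = 1017.8467. At t = 91.9: DWL = 3424.8216.
Increase = 3424.8216 − 1017.8467 = 2406.97.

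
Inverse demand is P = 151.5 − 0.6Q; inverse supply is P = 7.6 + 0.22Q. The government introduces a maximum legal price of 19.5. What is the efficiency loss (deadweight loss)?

6042.25

Competitive equilibrium: 151.5 − 0.6Q = 7.6 + 0.22Q → Q* = 175.4878, P* = 46.20732.
At the ceiling P = 19.5, quantity supplied = (19.5 − 7.6)/0.22 = 54.09091.
Willingness to pay at Q' = 54.09091: 151.5 − 0.6·54.09091 = 119.04545.
ΔQ = 175.4878 − 54.09091 = 121.39689; wedge = 119.04545 − 19.5 = 99.54545.
The triangle = ½ × 121.39689 × 99.54545 = 6042.25.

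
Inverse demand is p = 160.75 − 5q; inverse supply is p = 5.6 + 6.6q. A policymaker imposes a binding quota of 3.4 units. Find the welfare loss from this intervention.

Competitive equilibrium: 160.75 − 5q = 5.6 + 6.6q → q* = 13.375, p* = 93.875.
At q = 3.4: demand price = 160.75 − 5·3.4 = 143.75; supply price = 5.6 + 6.6·3.4 = 28.04.
Δq = 13.375 − 3.4 = 9.975; wedge = 143.75 − 28.04 = 115.71.
Welfare loss = ½ × 9.975 × 115.71 = 577.10.

577.10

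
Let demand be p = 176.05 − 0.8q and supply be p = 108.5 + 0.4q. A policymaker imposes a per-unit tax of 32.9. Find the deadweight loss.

Competitive equilibrium: 176.05 − 0.8q = 108.5 + 0.4q → q* = 56.2917, p* = 131.0167.
With the tax, the buyer price exceeds the seller price by 32.9: (176.05 − 0.8q) − (108.5 + 0.4q) = 32.9 → q' = 28.875.
Δq = 56.2917 − 28.875 = 27.4167; the wedge equals the tax, 32.9.
The triangle = ½ × 27.4167 × 32.9 = 451.

451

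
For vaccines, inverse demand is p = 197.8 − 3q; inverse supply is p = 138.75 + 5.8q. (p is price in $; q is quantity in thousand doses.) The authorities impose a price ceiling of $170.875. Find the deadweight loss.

$6.04 thousand

Competitive equilibrium: 197.8 − 3q = 138.75 + 5.8q → q* = 6.7102, p* = 177.6693.
At the ceiling p = 170.875, quantity supplied = (170.875 − 138.75)/5.8 = 5.5388.
Willingness to pay at q' = 5.5388: 197.8 − 3·5.5388 = 181.1836.
Δq = 6.7102 − 5.5388 = 1.1714; wedge = 181.1836 − 170.875 = 10.3086.
Deadweight loss = ½ × 1.1714 × 10.3086 = $6.04 thousand.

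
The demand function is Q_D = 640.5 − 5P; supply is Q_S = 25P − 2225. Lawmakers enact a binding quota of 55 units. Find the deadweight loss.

In inverse form: demand P = 128.1 − 0.2Q, supply P = 89 + 0.04Q.
Competitive equilibrium: 128.1 − 0.2Q = 89 + 0.04Q → Q* = 162.9167, P* = 95.5167.
At Q = 55: demand price = 128.1 − 0.2·55 = 117.1; supply price = 89 + 0.04·55 = 91.2.
ΔQ = 162.9167 − 55 = 107.9167; wedge = 117.1 − 91.2 = 25.9.
Welfare loss = ½ × 107.9167 × 25.9 = 1397.52.

1397.52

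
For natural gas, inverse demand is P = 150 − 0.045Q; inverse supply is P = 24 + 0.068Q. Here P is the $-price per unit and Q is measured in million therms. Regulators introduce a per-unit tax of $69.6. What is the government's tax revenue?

Competitive equilibrium: 150 − 0.045Q = 24 + 0.068Q → Q* = 1115.04425, P* = 99.82301.
With the tax, the buyer price exceeds the seller price by 69.6: (150 − 0.045Q) − (24 + 0.068Q) = 69.6 → Q' = 499.11504.
Tax revenue = 69.6 × 499.11504 = $34738.41 million.

$34738.41 million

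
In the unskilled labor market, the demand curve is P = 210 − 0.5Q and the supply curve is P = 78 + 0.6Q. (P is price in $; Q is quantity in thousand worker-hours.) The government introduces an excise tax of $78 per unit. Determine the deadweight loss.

$2765.45 thousand

Competitive equilibrium: 210 − 0.5Q = 78 + 0.6Q → Q* = 120, P* = 150.
With the tax, the buyer price exceeds the seller price by 78: (210 − 0.5Q) − (78 + 0.6Q) = 78 → Q' = 49.0909.
ΔQ = 120 − 49.0909 = 70.9091; the wedge equals the tax, 78.
The triangle = ½ × 70.9091 × 78 = $2765.45 thousand.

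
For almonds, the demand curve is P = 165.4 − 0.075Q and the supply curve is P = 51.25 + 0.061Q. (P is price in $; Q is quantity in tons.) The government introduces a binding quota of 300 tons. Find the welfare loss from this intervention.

$19780.23

Competitive equilibrium: 165.4 − 0.075Q = 51.25 + 0.061Q → Q* = 839.3382, P* = 102.4496.
At Q = 300: demand price = 165.4 − 0.075·300 = 142.9; supply price = 51.25 + 0.061·300 = 69.55.
ΔQ = 839.3382 − 300 = 539.3382; wedge = 142.9 − 69.55 = 73.35.
Deadweight loss = ½ × 539.3382 × 73.35 = $19780.23.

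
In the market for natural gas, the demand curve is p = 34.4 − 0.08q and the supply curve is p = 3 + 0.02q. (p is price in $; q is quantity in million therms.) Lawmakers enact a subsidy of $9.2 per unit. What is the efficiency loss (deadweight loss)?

$423.20 million

Competitive equilibrium: 34.4 − 0.08q = 3 + 0.02q → q* = 314, p* = 9.28.
The subsidy lowers effective supply by 9.2: p = 0.02q − 6.2.
New quantity: 34.4 − 0.08q = 0.02q − 6.2 → q' = 406.
Overproduction Δq = 406 − 314 = 92; wedge = subsidy = 9.2.
DWL = ½ × 92 × 9.2 = $423.20 million.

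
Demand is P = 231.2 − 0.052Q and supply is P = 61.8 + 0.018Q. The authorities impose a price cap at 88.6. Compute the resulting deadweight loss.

Competitive equilibrium: 231.2 − 0.052Q = 61.8 + 0.018Q → Q* = 2420, P* = 105.36.
At the ceiling P = 88.6, quantity supplied = (88.6 − 61.8)/0.018 = 1488.88889.
Willingness to pay at Q' = 1488.88889: 231.2 − 0.052·1488.88889 = 153.77778.
ΔQ = 2420 − 1488.88889 = 931.11111; wedge = 153.77778 − 88.6 = 65.17778.
DWL = ½ × 931.11111 × 65.17778 = 30343.88.

30343.88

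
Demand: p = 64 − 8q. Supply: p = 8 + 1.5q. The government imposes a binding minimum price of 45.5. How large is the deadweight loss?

60.95

Competitive equilibrium: 64 − 8q = 8 + 1.5q → q* = 5.8947, p* = 16.8421.
At the floor p = 45.5, quantity demanded = (64 − 45.5)/8 = 2.3125.
Sellers' marginal cost at q' = 2.3125: 8 + 1.5·2.3125 = 11.4688.
Δq = 5.8947 − 2.3125 = 3.5822; wedge = 45.5 − 11.4688 = 34.0312.
Welfare loss = ½ × 3.5822 × 34.0312 = 60.95.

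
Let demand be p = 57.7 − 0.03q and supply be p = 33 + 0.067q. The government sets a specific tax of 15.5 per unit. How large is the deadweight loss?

Competitive equilibrium: 57.7 − 0.03q = 33 + 0.067q → q* = 254.6392, p* = 50.0608.
With the tax, the buyer price exceeds the seller price by 15.5: (57.7 − 0.03q) − (33 + 0.067q) = 15.5 → q' = 94.8454.
Δq = 254.6392 − 94.8454 = 159.7938; the wedge equals the tax, 15.5.
The triangle = ½ × 159.7938 × 15.5 = 1238.40.

1238.40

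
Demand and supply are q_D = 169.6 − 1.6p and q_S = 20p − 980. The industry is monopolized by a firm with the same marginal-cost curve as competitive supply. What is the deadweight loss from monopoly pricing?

In inverse form: demand p = 106 − 0.625q, supply p = 49 + 0.05q.
Competitive equilibrium: 106 − 0.625q = 49 + 0.05q → q* = 84.4444, p* = 53.2222.
Marginal revenue: MR = 106 − 1.25q. Set MR = MC: 106 − 1.25q = 49 + 0.05q → q_m = 43.8462.
Price p_m = 106 − 0.625·43.8462 = 78.5961; MC(q_m) = 49 + 0.05·43.8462 = 51.1923.
Competitive q* = 84.4444, so Δq = 40.5982; wedge = 78.5961 − 51.1923 = 27.4038.
Welfare loss = ½ × 40.5982 × 27.4038 = 556.27.

556.27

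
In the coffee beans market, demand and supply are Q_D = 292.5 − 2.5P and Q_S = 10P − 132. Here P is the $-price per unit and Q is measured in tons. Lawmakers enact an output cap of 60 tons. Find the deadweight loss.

$5446.44

In inverse form: demand P = 117 − 0.4Q, supply P = 13.2 + 0.1Q.
Competitive equilibrium: 117 − 0.4Q = 13.2 + 0.1Q → Q* = 207.6, P* = 33.96.
At Q = 60: demand price = 117 − 0.4·60 = 93; supply price = 13.2 + 0.1·60 = 19.2.
ΔQ = 207.6 − 60 = 147.6; wedge = 93 − 19.2 = 73.8.
The triangle = ½ × 147.6 × 73.8 = $5446.44.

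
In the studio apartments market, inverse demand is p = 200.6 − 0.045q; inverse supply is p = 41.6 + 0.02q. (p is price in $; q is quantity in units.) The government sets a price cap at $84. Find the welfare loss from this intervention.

$3457.23

Competitive equilibrium: 200.6 − 0.045q = 41.6 + 0.02q → q* = 2446.1538, p* = 90.5231.
At the ceiling p = 84, quantity supplied = (84 − 41.6)/0.02 = 2120.
Willingness to pay at q' = 2120: 200.6 − 0.045·2120 = 105.2.
Δq = 2446.1538 − 2120 = 326.1538; wedge = 105.2 − 84 = 21.2.
Deadweight loss = ½ × 326.1538 × 21.2 = $3457.23.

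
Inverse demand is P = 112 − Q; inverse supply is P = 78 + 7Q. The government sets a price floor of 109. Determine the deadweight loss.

Competitive equilibrium: 112 − Q = 78 + 7Q → Q* = 4.25, P* = 107.75.
At the floor P = 109, quantity demanded = (112 − 109)/1 = 3.
Sellers' marginal cost at Q' = 3: 78 + 7·3 = 99.
ΔQ = 4.25 − 3 = 1.25; wedge = 109 − 99 = 10.
Deadweight loss = ½ × 1.25 × 10 = 6.25.

6.25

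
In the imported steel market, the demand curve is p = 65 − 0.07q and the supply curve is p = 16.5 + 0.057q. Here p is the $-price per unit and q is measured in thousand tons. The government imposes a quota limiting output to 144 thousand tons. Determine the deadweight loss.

Competitive equilibrium: 65 − 0.07q = 16.5 + 0.057q → q* = 381.8898, p* = 38.2677.
At q = 144: demand price = 65 − 0.07·144 = 54.92; supply price = 16.5 + 0.057·144 = 24.708.
Δq = 381.8898 − 144 = 237.8898; wedge = 54.92 − 24.708 = 30.212.
Deadweight loss = ½ × 237.8898 × 30.212 = $3593.56 thousand.

$3593.56 thousand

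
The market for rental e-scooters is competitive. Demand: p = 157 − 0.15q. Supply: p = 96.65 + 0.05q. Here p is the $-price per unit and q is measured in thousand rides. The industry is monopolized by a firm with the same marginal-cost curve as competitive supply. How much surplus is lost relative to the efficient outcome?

$1672.40 thousand

Competitive equilibrium: 157 − 0.15q = 96.65 + 0.05q → q* = 301.75, p* = 111.7375.
Marginal revenue: MR = 157 − 0.3q. Set MR = MC: 157 − 0.3q = 96.65 + 0.05q → q_m = 172.4286.
Price p_m = 157 − 0.15·172.4286 = 131.1357; MC(q_m) = 96.65 + 0.05·172.4286 = 105.2714.
Competitive q* = 301.75, so Δq = 129.3214; wedge = 131.1357 − 105.2714 = 25.8643.
The triangle = ½ × 129.3214 × 25.8643 = $1672.40 thousand.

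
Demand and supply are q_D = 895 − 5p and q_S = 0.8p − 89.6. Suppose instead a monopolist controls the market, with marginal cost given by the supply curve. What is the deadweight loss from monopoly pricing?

In inverse form: demand p = 179 − 0.2q, supply p = 112 + 1.25q.
Competitive equilibrium: 179 − 0.2q = 112 + 1.25q → q* = 46.2069, p* = 169.7586.
Marginal revenue: MR = 179 − 0.4q. Set MR = MC: 179 − 0.4q = 112 + 1.25q → q_m = 40.6061.
Price p_m = 179 − 0.2·40.6061 = 170.8788; MC(q_m) = 112 + 1.25·40.6061 = 162.7576.
Competitive q* = 46.2069, so Δq = 5.6008; wedge = 170.8788 − 162.7576 = 8.1212.
The triangle = ½ × 5.6008 × 8.1212 = 22.74.

22.74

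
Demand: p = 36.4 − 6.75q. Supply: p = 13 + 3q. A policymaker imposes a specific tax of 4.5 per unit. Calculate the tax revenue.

Competitive equilibrium: 36.4 − 6.75q = 13 + 3q → q* = 2.4, p* = 20.2.
With the tax, the buyer price exceeds the seller price by 4.5: (36.4 − 6.75q) − (13 + 3q) = 4.5 → q' = 1.9385.
Tax revenue = 4.5 × 1.9385 = 8.72.

8.72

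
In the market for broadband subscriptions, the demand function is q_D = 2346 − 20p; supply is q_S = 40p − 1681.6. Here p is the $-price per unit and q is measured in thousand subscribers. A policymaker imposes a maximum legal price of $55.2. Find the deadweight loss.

$8534.72 thousand

In inverse form: demand p = 117.3 − 0.05q, supply p = 42.04 + 0.025q.
Competitive equilibrium: 117.3 − 0.05q = 42.04 + 0.025q → q* = 1003.4667, p* = 67.1267.
At the ceiling p = 55.2, quantity supplied = (55.2 − 42.04)/0.025 = 526.4.
Willingness to pay at q' = 526.4: 117.3 − 0.05·526.4 = 90.98.
Δq = 1003.4667 − 526.4 = 477.0667; wedge = 90.98 − 55.2 = 35.78.
Welfare loss = ½ × 477.0667 × 35.78 = $8534.72 thousand.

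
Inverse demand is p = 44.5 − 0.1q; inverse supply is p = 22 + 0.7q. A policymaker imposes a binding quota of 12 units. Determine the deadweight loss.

Competitive equilibrium: 44.5 − 0.1q = 22 + 0.7q → q* = 28.125, p* = 41.6875.
At q = 12: demand price = 44.5 − 0.1·12 = 43.3; supply price = 22 + 0.7·12 = 30.4.
Δq = 28.125 − 12 = 16.125; wedge = 43.3 − 30.4 = 12.9.
Deadweight loss = ½ × 16.125 × 12.9 = 104.01.

104.01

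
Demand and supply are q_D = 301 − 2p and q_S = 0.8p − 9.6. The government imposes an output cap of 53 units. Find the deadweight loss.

In inverse form: demand p = 150.5 − 0.5q, supply p = 12 + 1.25q.
Competitive equilibrium: 150.5 − 0.5q = 12 + 1.25q → q* = 79.1429, p* = 110.9286.
At q = 53: demand price = 150.5 − 0.5·53 = 124; supply price = 12 + 1.25·53 = 78.25.
Δq = 79.1429 − 53 = 26.1429; wedge = 124 − 78.25 = 45.75.
DWL = ½ × 26.1429 × 45.75 = 598.02.

598.02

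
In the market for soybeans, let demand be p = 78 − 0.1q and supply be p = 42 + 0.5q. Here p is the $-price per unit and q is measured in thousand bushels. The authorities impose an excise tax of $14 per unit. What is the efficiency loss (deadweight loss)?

$163.33 thousand

Competitive equilibrium: 78 − 0.1q = 42 + 0.5q → q* = 60, p* = 72.
With the tax, the buyer price exceeds the seller price by 14: (78 − 0.1q) − (42 + 0.5q) = 14 → q' = 36.6667.
Δq = 60 − 36.6667 = 23.3333; the wedge equals the tax, 14.
DWL = ½ × 23.3333 × 14 = $163.33 thousand.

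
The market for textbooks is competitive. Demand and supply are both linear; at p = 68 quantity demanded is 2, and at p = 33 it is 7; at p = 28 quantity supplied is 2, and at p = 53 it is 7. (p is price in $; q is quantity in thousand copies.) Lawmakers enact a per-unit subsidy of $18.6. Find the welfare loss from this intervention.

Demand slope = (33 − 68)/(7 − 2) = −7, so p = 82 − 7q.
Supply slope = (53 − 28)/(7 − 2) = 5, so p = 18 + 5q.
Competitive equilibrium: 82 − 7q = 18 + 5q → q* = 5.3333, p* = 44.6667.
The subsidy lowers effective supply by 18.6: p = 5q − 0.6.
New quantity: 82 − 7q = 5q − 0.6 → q' = 6.8833.
Overproduction Δq = 6.8833 − 5.3333 = 1.55; wedge = subsidy = 18.6.
The triangle = ½ × 1.55 × 18.6 = $14.415 thousand.

$14.415 thousand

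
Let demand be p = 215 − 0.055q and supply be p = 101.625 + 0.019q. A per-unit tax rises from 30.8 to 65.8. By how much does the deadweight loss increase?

Competitive equilibrium: 215 − 0.055q = 101.625 + 0.019q → q* = 1532.0946, p* = 130.7348.
For a per-unit tax t: Δq = t/0.074, so DWL = ½·t·(t/0.074) = t²/0.148.
At t = 30.8: DWL = 6409.73. At t = 65.8: DWL = 29254.324.
Increase = 29254.324 − 6409.73 = 22844.59.

22844.59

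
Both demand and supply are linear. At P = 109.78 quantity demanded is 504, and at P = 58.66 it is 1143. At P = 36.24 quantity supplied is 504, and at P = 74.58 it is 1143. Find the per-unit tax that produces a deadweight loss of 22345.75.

79.1

Demand slope = (58.66 − 109.78)/(1143 − 504) = −0.08, so P = 150.1 − 0.08Q.
Supply slope = (74.58 − 36.24)/(1143 − 504) = 0.06, so P = 6 + 0.06Q.
Competitive equilibrium: 150.1 − 0.08Q = 6 + 0.06Q → Q* = 1029.2857, P* = 67.7571.
A tax t gives ΔQ = t/0.14 and wedge t, so DWL = t²/0.28.
t²/0.28 = 22345.75 → t² = 6256.81 → t = 79.1.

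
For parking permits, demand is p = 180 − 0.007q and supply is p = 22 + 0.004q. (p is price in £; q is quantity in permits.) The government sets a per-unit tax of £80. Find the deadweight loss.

£290909.09

Competitive equilibrium: 180 − 0.007q = 22 + 0.004q → q* = 14363.6364, p* = 79.4545.
With the tax, the buyer price exceeds the seller price by 80: (180 − 0.007q) − (22 + 0.004q) = 80 → q' = 7090.9091.
Δq = 14363.6364 − 7090.9091 = 7272.7273; the wedge equals the tax, 80.
Welfare loss = ½ × 7272.7273 × 80 = £290909.09.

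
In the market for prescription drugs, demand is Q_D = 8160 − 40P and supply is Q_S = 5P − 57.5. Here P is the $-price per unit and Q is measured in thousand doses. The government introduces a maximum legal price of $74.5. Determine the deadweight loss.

In inverse form: demand P = 204 − 0.025Q, supply P = 11.5 + 0.2Q.
Competitive equilibrium: 204 − 0.025Q = 11.5 + 0.2Q → Q* = 855.55556, P* = 182.61111.
At the ceiling P = 74.5, quantity supplied = (74.5 − 11.5)/0.2 = 315.
Willingness to pay at Q' = 315: 204 − 0.025·315 = 196.125.
ΔQ = 855.55556 − 315 = 540.55556; wedge = 196.125 − 74.5 = 121.625.
The triangle = ½ × 540.55556 × 121.625 = $32872.53 thousand.

$32872.53 thousand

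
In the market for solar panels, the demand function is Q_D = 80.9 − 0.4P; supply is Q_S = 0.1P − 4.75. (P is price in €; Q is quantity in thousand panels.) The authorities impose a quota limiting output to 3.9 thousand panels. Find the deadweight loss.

In inverse form: demand P = 202.25 − 2.5Q, supply P = 47.5 + 10Q.
Competitive equilibrium: 202.25 − 2.5Q = 47.5 + 10Q → Q* = 12.38, P* = 171.3.
At Q = 3.9: demand price = 202.25 − 2.5·3.9 = 192.5; supply price = 47.5 + 10·3.9 = 86.5.
ΔQ = 12.38 − 3.9 = 8.48; wedge = 192.5 − 86.5 = 106.
DWL = ½ × 8.48 × 106 = €449.44 thousand.

€449.44 thousand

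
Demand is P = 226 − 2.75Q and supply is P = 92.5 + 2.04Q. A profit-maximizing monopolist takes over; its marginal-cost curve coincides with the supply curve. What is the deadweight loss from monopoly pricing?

Competitive equilibrium: 226 − 2.75Q = 92.5 + 2.04Q → Q* = 27.8706, P* = 149.3559.
Marginal revenue: MR = 226 − 5.5Q. Set MR = MC: 226 − 5.5Q = 92.5 + 2.04Q → Q_m = 17.7056.
Price P_m = 226 − 2.75·17.7056 = 177.3096; MC(Q_m) = 92.5 + 2.04·17.7056 = 128.6194.
Competitive Q* = 27.8706, so ΔQ = 10.165; wedge = 177.3096 − 128.6194 = 48.6902.
DWL = ½ × 10.165 × 48.6902 = 247.47.

247.47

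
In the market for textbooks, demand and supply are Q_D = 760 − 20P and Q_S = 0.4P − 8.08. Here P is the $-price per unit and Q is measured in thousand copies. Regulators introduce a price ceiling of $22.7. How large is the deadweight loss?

In inverse form: demand P = 38 − 0.05Q, supply P = 20.2 + 2.5Q.
Competitive equilibrium: 38 − 0.05Q = 20.2 + 2.5Q → Q* = 6.9804, P* = 37.651.
At the ceiling P = 22.7, quantity supplied = (22.7 − 20.2)/2.5 = 1.
Willingness to pay at Q' = 1: 38 − 0.05·1 = 37.95.
ΔQ = 6.9804 − 1 = 5.9804; wedge = 37.95 − 22.7 = 15.25.
Welfare loss = ½ × 5.9804 × 15.25 = $45.60 thousand.

$45.60 thousand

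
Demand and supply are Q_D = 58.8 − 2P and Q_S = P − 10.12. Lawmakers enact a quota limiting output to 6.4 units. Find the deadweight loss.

31.23

In inverse form: demand P = 29.4 − 0.5Q, supply P = 10.12 + Q.
Competitive equilibrium: 29.4 − 0.5Q = 10.12 + Q → Q* = 12.8533, P* = 22.9733.
At Q = 6.4: demand price = 29.4 − 0.5·6.4 = 26.2; supply price = 10.12 + 1·6.4 = 16.52.
ΔQ = 12.8533 − 6.4 = 6.4533; wedge = 26.2 − 16.52 = 9.68.
DWL = ½ × 6.4533 × 9.68 = 31.23.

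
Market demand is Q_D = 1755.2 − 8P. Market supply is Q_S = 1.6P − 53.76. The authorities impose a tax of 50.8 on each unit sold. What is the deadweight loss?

1720.43

In inverse form: demand P = 219.4 − 0.125Q, supply P = 33.6 + 0.625Q.
Competitive equilibrium: 219.4 − 0.125Q = 33.6 + 0.625Q → Q* = 247.7333, P* = 188.4333.
With the tax, the buyer price exceeds the seller price by 50.8: (219.4 − 0.125Q) − (33.6 + 0.625Q) = 50.8 → Q' = 180.
ΔQ = 247.7333 − 180 = 67.7333; the wedge equals the tax, 50.8.
Welfare loss = ½ × 67.7333 × 50.8 = 1720.43.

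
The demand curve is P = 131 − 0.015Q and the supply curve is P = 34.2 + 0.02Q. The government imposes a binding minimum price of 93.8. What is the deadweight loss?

1428.57

Competitive equilibrium: 131 − 0.015Q = 34.2 + 0.02Q → Q* = 2765.7143, P* = 89.5143.
At the floor P = 93.8, quantity demanded = (131 − 93.8)/0.015 = 2480.
Sellers' marginal cost at Q' = 2480: 34.2 + 0.02·2480 = 83.8.
ΔQ = 2765.7143 − 2480 = 285.7143; wedge = 93.8 − 83.8 = 10.
Welfare loss = ½ × 285.7143 × 10 = 1428.57.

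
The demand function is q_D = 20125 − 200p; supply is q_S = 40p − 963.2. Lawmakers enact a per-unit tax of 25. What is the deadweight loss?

In inverse form: demand p = 100.625 − 0.005q, supply p = 24.08 + 0.025q.
Competitive equilibrium: 100.625 − 0.005q = 24.08 + 0.025q → q* = 2551.5, p* = 87.8675.
With the tax, the buyer price exceeds the seller price by 25: (100.625 − 0.005q) − (24.08 + 0.025q) = 25 → q' = 1718.1667.
Δq = 2551.5 − 1718.1667 = 833.3333; the wedge equals the tax, 25.
Deadweight loss = ½ × 833.3333 × 25 = 10416.67.

10416.67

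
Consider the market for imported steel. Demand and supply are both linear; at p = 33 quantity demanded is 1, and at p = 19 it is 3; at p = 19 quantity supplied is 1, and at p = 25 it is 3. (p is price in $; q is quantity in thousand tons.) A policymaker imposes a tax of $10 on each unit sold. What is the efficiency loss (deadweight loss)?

$5 thousand

Demand slope = (19 − 33)/(3 − 1) = −7, so p = 40 − 7q.
Supply slope = (25 − 19)/(3 − 1) = 3, so p = 16 + 3q.
Competitive equilibrium: 40 − 7q = 16 + 3q → q* = 2.4, p* = 23.2.
With the tax, the buyer price exceeds the seller price by 10: (40 − 7q) − (16 + 3q) = 10 → q' = 1.4.
Δq = 2.4 − 1.4 = 1; the wedge equals the tax, 10.
Deadweight loss = ½ × 1 × 10 = $5 thousand.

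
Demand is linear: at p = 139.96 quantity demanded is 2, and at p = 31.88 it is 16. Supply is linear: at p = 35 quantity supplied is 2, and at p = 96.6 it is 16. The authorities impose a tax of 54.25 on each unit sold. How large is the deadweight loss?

Demand slope = (31.88 − 139.96)/(16 − 2) = −7.72, so p = 155.4 − 7.72q.
Supply slope = (96.6 − 35)/(16 − 2) = 4.4, so p = 26.2 + 4.4q.
Competitive equilibrium: 155.4 − 7.72q = 26.2 + 4.4q → q* = 10.6601, p* = 73.1043.
With the tax, the buyer price exceeds the seller price by 54.25: (155.4 − 7.72q) − (26.2 + 4.4q) = 54.25 → q' = 6.184.
Δq = 10.6601 − 6.184 = 4.4761; the wedge equals the tax, 54.25.
Welfare loss = ½ × 4.4761 × 54.25 = 121.41.

121.41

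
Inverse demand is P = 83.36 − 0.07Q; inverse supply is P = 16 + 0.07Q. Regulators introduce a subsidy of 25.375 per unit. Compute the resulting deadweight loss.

2299.61

Competitive equilibrium: 83.36 − 0.07Q = 16 + 0.07Q → Q* = 481.1429, P* = 49.68.
The subsidy lowers effective supply by 25.375: P = 0.07Q − 9.375.
New quantity: 83.36 − 0.07Q = 0.07Q − 9.375 → Q' = 662.3929.
Overproduction ΔQ = 662.3929 − 481.1429 = 181.25; wedge = subsidy = 25.375.
DWL = ½ × 181.25 × 25.375 = 2299.61.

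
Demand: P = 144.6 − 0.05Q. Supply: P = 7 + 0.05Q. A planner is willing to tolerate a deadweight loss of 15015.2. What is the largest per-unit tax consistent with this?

Competitive equilibrium: 144.6 − 0.05Q = 7 + 0.05Q → Q* = 1376, P* = 75.8.
A tax t gives ΔQ = t/0.1 and wedge t, so DWL = t²/0.2.
t²/0.2 = 15015.2 → t² = 3003.04 → t = 54.8.

54.8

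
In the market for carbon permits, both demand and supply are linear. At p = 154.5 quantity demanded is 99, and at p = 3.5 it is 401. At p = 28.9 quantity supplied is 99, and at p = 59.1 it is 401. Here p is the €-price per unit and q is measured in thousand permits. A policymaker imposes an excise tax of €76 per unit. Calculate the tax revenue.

€13806.67 thousand

Demand slope = (3.5 − 154.5)/(401 − 99) = −0.5, so p = 204 − 0.5q.
Supply slope = (59.1 − 28.9)/(401 − 99) = 0.1, so p = 19 + 0.1q.
Competitive equilibrium: 204 − 0.5q = 19 + 0.1q → q* = 308.3333, p* = 49.8333.
With the tax, the buyer price exceeds the seller price by 76: (204 − 0.5q) − (19 + 0.1q) = 76 → q' = 181.6667.
Tax revenue = 76 × 181.6667 = €13806.67 thousand.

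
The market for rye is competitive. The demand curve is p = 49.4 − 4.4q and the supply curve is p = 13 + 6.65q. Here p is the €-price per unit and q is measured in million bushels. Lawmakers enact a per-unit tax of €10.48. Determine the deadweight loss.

€4.97 million

Competitive equilibrium: 49.4 − 4.4q = 13 + 6.65q → q* = 3.2941, p* = 34.9059.
With the tax, the buyer price exceeds the seller price by 10.48: (49.4 − 4.4q) − (13 + 6.65q) = 10.48 → q' = 2.3457.
Δq = 3.2941 − 2.3457 = 0.9484; the wedge equals the tax, 10.48.
The triangle = ½ × 0.9484 × 10.48 = €4.97 million.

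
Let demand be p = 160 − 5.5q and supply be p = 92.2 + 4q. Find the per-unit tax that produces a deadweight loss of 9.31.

Competitive equilibrium: 160 − 5.5q = 92.2 + 4q → q* = 7.1368, p* = 120.7474.
A tax t gives Δq = t/9.5 and wedge t, so DWL = t²/19.
t²/19 = 9.31 → t² = 176.89 → t = 13.3.

13.3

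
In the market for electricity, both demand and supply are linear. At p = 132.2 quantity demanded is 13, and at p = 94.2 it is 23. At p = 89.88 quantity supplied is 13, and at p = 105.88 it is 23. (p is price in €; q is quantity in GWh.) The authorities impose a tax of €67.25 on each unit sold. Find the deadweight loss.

Demand slope = (94.2 − 132.2)/(23 − 13) = −3.8, so p = 181.6 − 3.8q.
Supply slope = (105.88 − 89.88)/(23 − 13) = 1.6, so p = 69.08 + 1.6q.
Competitive equilibrium: 181.6 − 3.8q = 69.08 + 1.6q → q* = 20.837, p* = 102.4193.
With the tax, the buyer price exceeds the seller price by 67.25: (181.6 − 3.8q) − (69.08 + 1.6q) = 67.25 → q' = 8.3833.
Δq = 20.837 − 8.3833 = 12.4537; the wedge equals the tax, 67.25.
DWL = ½ × 12.4537 × 67.25 = €418.76.

€418.76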